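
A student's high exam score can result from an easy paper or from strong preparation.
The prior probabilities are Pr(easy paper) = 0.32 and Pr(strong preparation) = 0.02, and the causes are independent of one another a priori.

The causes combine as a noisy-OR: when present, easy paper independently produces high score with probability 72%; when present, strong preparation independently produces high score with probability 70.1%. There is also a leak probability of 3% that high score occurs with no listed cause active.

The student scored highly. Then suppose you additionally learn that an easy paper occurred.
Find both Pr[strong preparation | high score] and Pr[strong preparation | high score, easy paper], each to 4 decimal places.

Under noisy-OR, P(high score | causes) = 1 − (1−0.03)·∏(1−qᵢ) over the active causes.
P(high score) = 0.03*0.68*0.98 + 0.70997*0.68*0.02 + 0.7284*0.32*0.98 + 0.918792*0.32*0.02 = 0.019992 + 0.009656 + 0.228426 + 0.005880 = 0.263954
The strong preparation-present share is 0.009656 + 0.005880 = 0.015536.
So P(strong preparation | high score) = 0.015536/0.263954 ≈ 0.0589.

Now also conditioning on easy paper=true:
Weight on strong preparation=true, given the evidence: 0.918792*0.02 = 0.018376
Normalizer over all consistent configurations: 0.7284*0.98 + 0.918792*0.02 = 0.732208
Posterior = 0.018376 / 0.732208 ≈ 0.0251
The drop from 0.0589 to 0.0251 is the explaining-away (discounting) effect.

Pr[strong preparation | high score] ≈ 0.0589; Pr[strong preparation | high score, easy paper] ≈ 0.0251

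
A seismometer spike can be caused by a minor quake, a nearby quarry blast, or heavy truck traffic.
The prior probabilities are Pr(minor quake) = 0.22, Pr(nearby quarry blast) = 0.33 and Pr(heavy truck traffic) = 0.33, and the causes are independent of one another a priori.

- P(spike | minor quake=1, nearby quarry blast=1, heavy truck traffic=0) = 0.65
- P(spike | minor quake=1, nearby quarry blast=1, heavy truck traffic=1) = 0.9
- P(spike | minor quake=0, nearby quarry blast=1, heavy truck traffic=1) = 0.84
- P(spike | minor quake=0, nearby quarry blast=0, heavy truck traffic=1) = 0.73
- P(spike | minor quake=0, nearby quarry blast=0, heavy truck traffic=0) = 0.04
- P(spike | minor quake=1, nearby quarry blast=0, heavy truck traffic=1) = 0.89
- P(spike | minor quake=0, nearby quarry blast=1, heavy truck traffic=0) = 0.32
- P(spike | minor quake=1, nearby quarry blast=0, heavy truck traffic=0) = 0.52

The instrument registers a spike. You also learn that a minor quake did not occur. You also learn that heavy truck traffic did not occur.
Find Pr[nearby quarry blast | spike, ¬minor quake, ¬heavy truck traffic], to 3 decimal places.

P(spike | ¬minor quake, ¬heavy truck traffic) = 0.04*0.67 + 0.32*0.33 = 0.026800 + 0.105600 = 0.132400
Restricting to configurations with nearby quarry blast present: 0.32*0.33 = 0.105600.
Hence the posterior is 0.105600/0.132400 ≈ 0.798.

Pr[nearby quarry blast | spike, ¬minor quake, ¬heavy truck traffic] ≈ 0.798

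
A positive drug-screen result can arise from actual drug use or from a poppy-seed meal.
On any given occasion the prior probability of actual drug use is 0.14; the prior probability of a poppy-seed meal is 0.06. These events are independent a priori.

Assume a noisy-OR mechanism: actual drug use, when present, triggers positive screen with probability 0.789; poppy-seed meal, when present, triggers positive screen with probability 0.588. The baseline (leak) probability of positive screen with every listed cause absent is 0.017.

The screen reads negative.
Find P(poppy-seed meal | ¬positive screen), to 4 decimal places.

Under noisy-OR, P(positive screen | causes) = 1 − (1−0.017)·∏(1−qᵢ) over the active causes.
Numerator (weight on configurations with poppy-seed meal): 0.020898 + 0.000718 = 0.021616
The normalizing constant is 0.983×0.86×0.94 + 0.404996×0.86×0.06 + 0.207413×0.14×0.94 + 0.085454×0.14×0.06 = 0.843569
P(poppy-seed meal | ¬positive screen) = 0.021616/0.843569 ≈ 0.0256

P(poppy-seed meal | ¬positive screen) ≈ 0.0256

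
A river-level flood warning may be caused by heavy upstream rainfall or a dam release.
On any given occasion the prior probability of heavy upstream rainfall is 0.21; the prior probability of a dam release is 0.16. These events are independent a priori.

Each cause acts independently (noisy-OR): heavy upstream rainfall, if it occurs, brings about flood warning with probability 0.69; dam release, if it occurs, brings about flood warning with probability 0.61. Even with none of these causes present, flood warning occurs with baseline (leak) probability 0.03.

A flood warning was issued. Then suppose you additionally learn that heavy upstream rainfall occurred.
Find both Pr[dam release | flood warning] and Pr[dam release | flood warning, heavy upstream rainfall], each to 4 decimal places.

Pr[dam release | flood warning] ≈ 0.4304; Pr[dam release | flood warning, heavy upstream rainfall] ≈ 0.1938

Under noisy-OR, P(flood warning | causes) = 1 − (1−0.03)·∏(1−qᵢ) over the active causes.
Sum P(flood warning|·) weighted by the priors over the 4 (heavy upstream rainfall, dam release) configurations:
  P(flood warning) = 0.03*0.79*0.84 + 0.6217*0.79*0.16 + 0.6993*0.21*0.84 + 0.882727*0.21*0.16
        = 0.019908 + 0.078583 + 0.123357 + 0.029660 = 0.251508
Configurations with dam release contribute 0.108243, so
  P(dam release | flood warning) = 0.108243 / 0.251508 ≈ 0.4304

Now condition on the additional information:
P(flood warning | heavy upstream rainfall) = 0.6993·0.84 + 0.882727·0.16 = 0.587412 + 0.141236 = 0.728648
Of this, 0.141236 comes from 0.882727·0.16 (the dam release=true cases).
So P(dam release | flood warning, heavy upstream rainfall) = 0.141236/0.728648 ≈ 0.1938.
This is intercausal reasoning (explaining away): once heavy upstream rainfall accounts for the flood warning, dam release becomes less likely.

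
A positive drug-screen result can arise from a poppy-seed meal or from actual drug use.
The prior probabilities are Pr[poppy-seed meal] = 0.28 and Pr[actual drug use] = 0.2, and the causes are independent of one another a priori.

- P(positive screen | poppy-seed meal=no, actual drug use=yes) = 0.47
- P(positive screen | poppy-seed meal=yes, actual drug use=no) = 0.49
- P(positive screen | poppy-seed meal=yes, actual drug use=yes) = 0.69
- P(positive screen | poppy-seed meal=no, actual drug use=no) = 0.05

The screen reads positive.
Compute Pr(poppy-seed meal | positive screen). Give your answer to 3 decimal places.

Pr(poppy-seed meal | positive screen) ≈ 0.606

For the numerator, keep only poppy-seed meal=true terms: 0.109760 + 0.038640 = 0.148400
Normalizer over all consistent configurations: 0.05×0.72×0.8 + 0.47×0.72×0.2 + 0.49×0.28×0.8 + 0.69×0.28×0.2 = 0.244880
Posterior = 0.148400 / 0.244880 ≈ 0.606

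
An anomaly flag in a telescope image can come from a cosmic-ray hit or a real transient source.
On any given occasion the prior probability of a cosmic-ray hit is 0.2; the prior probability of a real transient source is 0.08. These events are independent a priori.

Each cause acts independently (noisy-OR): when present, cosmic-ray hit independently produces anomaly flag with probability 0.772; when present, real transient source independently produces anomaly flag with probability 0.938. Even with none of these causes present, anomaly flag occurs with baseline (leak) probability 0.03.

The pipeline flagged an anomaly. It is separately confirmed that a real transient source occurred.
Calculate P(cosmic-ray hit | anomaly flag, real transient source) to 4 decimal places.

P(cosmic-ray hit | anomaly flag, real transient source) ≈ 0.2078

Under noisy-OR, P(anomaly flag | causes) = 1 − (1−0.03)·∏(1−qᵢ) over the active causes.
Weight on cosmic-ray hit=true, given the evidence: 0.986288*0.2 = 0.197258
The normalizing constant is 0.93986*0.8 + 0.986288*0.2 = 0.949146
Posterior = 0.197258 / 0.949146 ≈ 0.2078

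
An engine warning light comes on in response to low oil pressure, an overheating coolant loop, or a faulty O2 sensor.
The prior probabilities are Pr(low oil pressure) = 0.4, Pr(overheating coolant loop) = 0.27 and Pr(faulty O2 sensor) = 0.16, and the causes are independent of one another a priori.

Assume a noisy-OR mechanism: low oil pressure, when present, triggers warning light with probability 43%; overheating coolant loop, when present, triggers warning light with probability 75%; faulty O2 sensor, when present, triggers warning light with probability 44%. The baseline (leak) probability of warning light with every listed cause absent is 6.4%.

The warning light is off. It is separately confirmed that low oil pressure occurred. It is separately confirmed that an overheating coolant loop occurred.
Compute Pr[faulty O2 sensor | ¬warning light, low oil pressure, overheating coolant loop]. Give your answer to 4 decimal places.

Under noisy-OR, P(warning light | causes) = 1 − (1−0.064)·∏(1−qᵢ) over the active causes.
Sum P(¬warning light|·) weighted by the priors over both values of faulty O2 sensor:
  P(¬warning light | low oil pressure, overheating coolant loop) = 0.13338·0.84 + 0.074693·0.16
        = 0.112039 + 0.011951 = 0.123990
Configurations with faulty O2 sensor contribute 0.011951, so
  P(faulty O2 sensor | ¬warning light, low oil pressure, overheating coolant loop) = 0.011951 / 0.123990 ≈ 0.0964

Pr[faulty O2 sensor | ¬warning light, low oil pressure, overheating coolant loop] ≈ 0.0964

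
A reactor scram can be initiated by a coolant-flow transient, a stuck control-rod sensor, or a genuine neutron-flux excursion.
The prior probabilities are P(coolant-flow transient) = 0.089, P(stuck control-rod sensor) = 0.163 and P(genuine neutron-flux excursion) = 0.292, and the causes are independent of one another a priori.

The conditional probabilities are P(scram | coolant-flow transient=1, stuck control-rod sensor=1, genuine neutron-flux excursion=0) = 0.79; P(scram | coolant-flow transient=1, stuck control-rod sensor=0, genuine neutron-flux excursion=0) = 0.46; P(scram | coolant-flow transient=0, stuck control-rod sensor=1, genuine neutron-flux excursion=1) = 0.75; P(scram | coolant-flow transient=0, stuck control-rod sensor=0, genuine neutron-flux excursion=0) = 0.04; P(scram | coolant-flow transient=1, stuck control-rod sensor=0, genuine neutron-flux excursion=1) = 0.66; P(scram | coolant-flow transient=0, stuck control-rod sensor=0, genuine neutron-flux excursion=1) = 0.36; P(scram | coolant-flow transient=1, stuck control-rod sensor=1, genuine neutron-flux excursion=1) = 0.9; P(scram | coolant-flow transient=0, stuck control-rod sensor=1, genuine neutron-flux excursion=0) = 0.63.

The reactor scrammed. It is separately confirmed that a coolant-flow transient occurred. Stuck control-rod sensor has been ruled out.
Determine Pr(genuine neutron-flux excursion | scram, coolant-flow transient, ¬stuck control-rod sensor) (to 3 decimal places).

P(scram | coolant-flow transient, ¬stuck control-rod sensor) = 0.46*0.708 + 0.66*0.292 = 0.325680 + 0.192720 = 0.518400
The genuine neutron-flux excursion-present share is 0.66*0.292 = 0.192720.
P(genuine neutron-flux excursion | scram, coolant-flow transient, ¬stuck control-rod sensor) = 0.192720 / 0.518400 ≈ 0.372

Pr(genuine neutron-flux excursion | scram, coolant-flow transient, ¬stuck control-rod sensor) ≈ 0.372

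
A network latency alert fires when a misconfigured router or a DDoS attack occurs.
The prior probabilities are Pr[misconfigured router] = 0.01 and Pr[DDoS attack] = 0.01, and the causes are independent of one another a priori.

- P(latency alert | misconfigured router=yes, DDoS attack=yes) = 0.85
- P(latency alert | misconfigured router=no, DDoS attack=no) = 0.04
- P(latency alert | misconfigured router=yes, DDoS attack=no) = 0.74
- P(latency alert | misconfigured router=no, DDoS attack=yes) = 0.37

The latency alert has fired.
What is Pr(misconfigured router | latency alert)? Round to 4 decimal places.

P(latency alert) = 0.04*0.99*0.99 + 0.37*0.99*0.01 + 0.74*0.01*0.99 + 0.85*0.01*0.01 = 0.039204 + 0.003663 + 0.007326 + 0.000085 = 0.050278
Of this, 0.007411 comes from 0.007326 + 0.000085 (the misconfigured router=true cases).
Hence the posterior is 0.007411/0.050278 ≈ 0.1474.

Pr(misconfigured router | latency alert) ≈ 0.1474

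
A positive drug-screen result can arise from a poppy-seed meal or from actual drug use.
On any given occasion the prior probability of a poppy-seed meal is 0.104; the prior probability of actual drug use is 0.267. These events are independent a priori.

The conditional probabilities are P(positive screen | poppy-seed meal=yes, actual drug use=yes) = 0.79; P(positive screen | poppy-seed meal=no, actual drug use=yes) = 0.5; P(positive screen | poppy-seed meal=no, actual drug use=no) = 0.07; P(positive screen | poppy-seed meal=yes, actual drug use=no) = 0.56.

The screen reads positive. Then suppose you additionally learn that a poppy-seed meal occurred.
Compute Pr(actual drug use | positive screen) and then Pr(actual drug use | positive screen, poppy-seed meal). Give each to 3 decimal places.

For the numerator, keep only actual drug use=true terms: 0.119616 + 0.021937 = 0.141553
The normalizing constant is 0.07×0.896×0.733 + 0.5×0.896×0.267 + 0.56×0.104×0.733 + 0.79×0.104×0.267 = 0.230217
P(actual drug use | positive screen) = 0.141553/0.230217 ≈ 0.615

Now condition on the additional information:
P(positive screen | poppy-seed meal) = 0.56·0.733 + 0.79·0.267 = 0.410480 + 0.210930 = 0.621410
Restricting to configurations with actual drug use present: 0.79·0.267 = 0.210930.
So P(actual drug use | positive screen, poppy-seed meal) = 0.210930/0.621410 ≈ 0.339.
— poppy-seed meal explains away the evidence for actual drug use.

Pr(actual drug use | positive screen) ≈ 0.615; Pr(actual drug use | positive screen, poppy-seed meal) ≈ 0.339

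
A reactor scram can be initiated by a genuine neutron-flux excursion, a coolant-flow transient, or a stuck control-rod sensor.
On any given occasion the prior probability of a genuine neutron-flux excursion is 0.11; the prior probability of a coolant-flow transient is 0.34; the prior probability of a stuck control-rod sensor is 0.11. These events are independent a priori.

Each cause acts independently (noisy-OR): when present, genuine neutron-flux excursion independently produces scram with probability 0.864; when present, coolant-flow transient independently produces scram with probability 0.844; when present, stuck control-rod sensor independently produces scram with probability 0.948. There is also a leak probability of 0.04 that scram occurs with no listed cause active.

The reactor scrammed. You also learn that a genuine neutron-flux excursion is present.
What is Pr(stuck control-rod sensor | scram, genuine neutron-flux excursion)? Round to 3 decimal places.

Pr(stuck control-rod sensor | scram, genuine neutron-flux excursion) ≈ 0.119

Under noisy-OR, P(scram | causes) = 1 − (1−0.04)·∏(1−qᵢ) over the active causes.
Enumerate the 4 (coolant-flow transient, stuck control-rod sensor) configurations and weight by the priors:
  P(scram | genuine neutron-flux excursion) = 0.86944·0.66·0.89 + 0.993211·0.66·0.11 + 0.979633·0.34·0.89 + 0.998941·0.34·0.11
        = 0.510709 + 0.072107 + 0.296437 + 0.037360 = 0.916613
The terms with stuck control-rod sensor present sum to 0.109467, so
  P(stuck control-rod sensor | scram, genuine neutron-flux excursion) = 0.109467 / 0.916613 ≈ 0.119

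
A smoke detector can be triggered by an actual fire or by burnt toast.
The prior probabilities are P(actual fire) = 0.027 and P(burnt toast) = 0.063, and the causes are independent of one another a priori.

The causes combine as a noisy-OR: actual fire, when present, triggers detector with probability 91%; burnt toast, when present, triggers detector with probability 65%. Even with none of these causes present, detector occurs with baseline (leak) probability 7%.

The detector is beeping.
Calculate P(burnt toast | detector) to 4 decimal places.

P(burnt toast | detector) ≈ 0.3308

Under noisy-OR, P(detector | causes) = 1 − (1−0.07)·∏(1−qᵢ) over the active causes.
P(detector) = 0.07*0.973*0.937 + 0.6745*0.973*0.063 + 0.9163*0.027*0.937 + 0.970705*0.027*0.063 = 0.063819 + 0.041346 + 0.023181 + 0.001651 = 0.129997
The burnt toast-present share is 0.041346 + 0.001651 = 0.042997.
Hence the posterior is 0.042997/0.129997 ≈ 0.3308.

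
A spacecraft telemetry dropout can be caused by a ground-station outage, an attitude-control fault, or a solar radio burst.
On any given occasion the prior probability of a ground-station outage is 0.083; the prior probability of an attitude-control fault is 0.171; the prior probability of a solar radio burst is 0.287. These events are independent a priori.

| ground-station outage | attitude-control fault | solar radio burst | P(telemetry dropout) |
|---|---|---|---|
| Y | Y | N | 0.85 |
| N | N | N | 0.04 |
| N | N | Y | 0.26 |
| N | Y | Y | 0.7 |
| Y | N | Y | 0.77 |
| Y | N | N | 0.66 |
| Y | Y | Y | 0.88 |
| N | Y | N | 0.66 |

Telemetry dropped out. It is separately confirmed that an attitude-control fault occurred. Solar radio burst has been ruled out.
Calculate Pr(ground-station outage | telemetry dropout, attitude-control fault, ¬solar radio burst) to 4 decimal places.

Enumerate both values of ground-station outage and weight by the priors:
  P(telemetry dropout | attitude-control fault, ¬solar radio burst) = 0.66×0.917 + 0.85×0.083
        = 0.605220 + 0.070550 = 0.675770
The terms with ground-station outage present sum to 0.070550, so
  P(ground-station outage | telemetry dropout, attitude-control fault, ¬solar radio burst) = 0.070550 / 0.675770 ≈ 0.1044

Pr(ground-station outage | telemetry dropout, attitude-control fault, ¬solar radio burst) ≈ 0.1044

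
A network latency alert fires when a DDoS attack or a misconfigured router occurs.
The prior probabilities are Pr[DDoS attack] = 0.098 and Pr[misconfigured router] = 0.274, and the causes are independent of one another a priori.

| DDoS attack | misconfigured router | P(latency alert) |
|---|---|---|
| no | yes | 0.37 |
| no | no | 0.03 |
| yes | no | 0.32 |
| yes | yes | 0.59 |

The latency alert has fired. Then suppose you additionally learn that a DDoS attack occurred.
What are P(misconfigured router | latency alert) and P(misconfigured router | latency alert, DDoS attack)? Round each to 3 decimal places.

For the numerator, keep only misconfigured router=true terms: 0.091445 + 0.015843 = 0.107288
Normalizer over all consistent configurations: 0.03*0.902*0.726 + 0.37*0.902*0.274 + 0.32*0.098*0.726 + 0.59*0.098*0.274 = 0.149701
P(misconfigured router | latency alert) = 0.107288/0.149701 ≈ 0.717

Now condition on the additional information:
Enumerate both values of misconfigured router and weight by the priors:
  P(latency alert | DDoS attack) = 0.32*0.726 + 0.59*0.274
        = 0.232320 + 0.161660 = 0.393980
Configurations with misconfigured router contribute 0.161660, so
  P(misconfigured router | latency alert, DDoS attack) = 0.161660 / 0.393980 ≈ 0.410
This is intercausal reasoning (explaining away): once DDoS attack accounts for the latency alert, misconfigured router becomes less likely.

P(misconfigured router | latency alert) ≈ 0.717; P(misconfigured router | latency alert, DDoS attack) ≈ 0.410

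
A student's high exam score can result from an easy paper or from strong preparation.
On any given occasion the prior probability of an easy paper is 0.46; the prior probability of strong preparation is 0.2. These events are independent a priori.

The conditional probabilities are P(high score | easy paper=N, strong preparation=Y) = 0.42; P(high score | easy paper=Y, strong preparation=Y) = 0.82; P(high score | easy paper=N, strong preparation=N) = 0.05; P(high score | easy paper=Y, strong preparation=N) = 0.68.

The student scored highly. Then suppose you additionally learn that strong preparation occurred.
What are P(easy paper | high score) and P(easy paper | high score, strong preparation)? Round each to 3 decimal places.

P(easy paper | high score) ≈ 0.829; P(easy paper | high score, strong preparation) ≈ 0.625

By total probability over the 4 (easy paper, strong preparation) configurations:
  P(high score) = 0.05*0.54*0.8 + 0.42*0.54*0.2 + 0.68*0.46*0.8 + 0.82*0.46*0.2
        = 0.021600 + 0.045360 + 0.250240 + 0.075440 = 0.392640
Configurations with easy paper contribute 0.325680, so
  P(easy paper | high score) = 0.325680 / 0.392640 ≈ 0.829

Now also conditioning on strong preparation=true:
P(high score | strong preparation) = 0.42×0.54 + 0.82×0.46 = 0.226800 + 0.377200 = 0.604000
Restricting to configurations with easy paper present: 0.82×0.46 = 0.377200.
P(easy paper | high score, strong preparation) = 0.377200 / 0.604000 ≈ 0.625
Conditioning on strong preparation lowers the posterior on easy paper: the classic explaining-away effect in a common-effect structure.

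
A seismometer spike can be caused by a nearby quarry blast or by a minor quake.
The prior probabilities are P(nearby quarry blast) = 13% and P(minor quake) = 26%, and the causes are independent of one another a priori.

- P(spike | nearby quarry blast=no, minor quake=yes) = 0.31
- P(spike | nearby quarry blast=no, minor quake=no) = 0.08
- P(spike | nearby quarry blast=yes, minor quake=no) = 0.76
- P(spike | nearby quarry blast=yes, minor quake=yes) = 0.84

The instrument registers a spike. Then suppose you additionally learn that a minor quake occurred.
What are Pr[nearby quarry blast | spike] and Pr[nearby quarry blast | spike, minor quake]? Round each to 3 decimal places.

Numerator (weight on configurations with nearby quarry blast): 0.073112 + 0.028392 = 0.101504
Normalizer over all consistent configurations: 0.08·0.87·0.74 + 0.31·0.87·0.26 + 0.76·0.13·0.74 + 0.84·0.13·0.26 = 0.223130
P(nearby quarry blast | spike) = 0.101504/0.223130 ≈ 0.455

Now condition on the additional information:
Sum P(spike|·) weighted by the priors over both values of nearby quarry blast:
  P(spike | minor quake) = 0.31*0.87 + 0.84*0.13
        = 0.269700 + 0.109200 = 0.378900
The terms with nearby quarry blast present sum to 0.109200, so
  P(nearby quarry blast | spike, minor quake) = 0.109200 / 0.378900 ≈ 0.288
The drop from 0.455 to 0.288 is the explaining-away (discounting) effect.

Pr[nearby quarry blast | spike] ≈ 0.455; Pr[nearby quarry blast | spike, minor quake] ≈ 0.288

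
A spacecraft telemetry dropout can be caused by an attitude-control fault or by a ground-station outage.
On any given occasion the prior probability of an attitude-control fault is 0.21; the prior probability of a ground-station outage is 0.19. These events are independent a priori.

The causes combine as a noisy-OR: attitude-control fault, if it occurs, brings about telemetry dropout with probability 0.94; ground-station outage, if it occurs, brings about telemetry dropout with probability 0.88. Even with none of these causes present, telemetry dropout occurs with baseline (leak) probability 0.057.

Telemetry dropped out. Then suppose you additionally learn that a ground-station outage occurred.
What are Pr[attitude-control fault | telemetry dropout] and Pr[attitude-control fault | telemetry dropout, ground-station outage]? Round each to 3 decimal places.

Pr[attitude-control fault | telemetry dropout] ≈ 0.541; Pr[attitude-control fault | telemetry dropout, ground-station outage] ≈ 0.229

Under noisy-OR, P(telemetry dropout | causes) = 1 − (1−0.057)·∏(1−qᵢ) over the active causes.
P(telemetry dropout) = 0.057·0.79·0.81 + 0.88684·0.79·0.19 + 0.94342·0.21·0.81 + 0.99321·0.21·0.19 = 0.036474 + 0.133115 + 0.160476 + 0.039629 = 0.369694
The attitude-control fault-present share is 0.160476 + 0.039629 = 0.200105.
P(attitude-control fault | telemetry dropout) = 0.200105 / 0.369694 ≈ 0.541

Now condition on the additional information:
For the numerator, keep only attitude-control fault=true terms: 0.99321×0.21 = 0.208574
Normalizer over all consistent configurations: 0.88684×0.79 + 0.99321×0.21 = 0.909178
P(attitude-control fault | telemetry dropout, ground-station outage) = 0.208574/0.909178 ≈ 0.229
Conditioning on ground-station outage lowers the posterior on attitude-control fault: the classic explaining-away effect in a common-effect structure.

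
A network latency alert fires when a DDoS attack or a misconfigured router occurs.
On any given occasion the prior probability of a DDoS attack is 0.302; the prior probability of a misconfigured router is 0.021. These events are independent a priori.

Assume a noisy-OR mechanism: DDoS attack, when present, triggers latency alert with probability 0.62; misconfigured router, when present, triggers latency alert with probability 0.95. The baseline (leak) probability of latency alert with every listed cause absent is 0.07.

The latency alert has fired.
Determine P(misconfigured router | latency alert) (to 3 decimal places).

P(misconfigured router | latency alert) ≈ 0.078

Under noisy-OR, P(latency alert | causes) = 1 − (1−0.07)·∏(1−qᵢ) over the active causes.
By total probability over the 4 (DDoS attack, misconfigured router) configurations:
  P(latency alert) = 0.07*0.698*0.979 + 0.9535*0.698*0.021 + 0.6466*0.302*0.979 + 0.98233*0.302*0.021
        = 0.047834 + 0.013976 + 0.191172 + 0.006230 = 0.259212
Keeping only the misconfigured router-present terms gives 0.020206, so
  P(misconfigured router | latency alert) = 0.020206 / 0.259212 ≈ 0.078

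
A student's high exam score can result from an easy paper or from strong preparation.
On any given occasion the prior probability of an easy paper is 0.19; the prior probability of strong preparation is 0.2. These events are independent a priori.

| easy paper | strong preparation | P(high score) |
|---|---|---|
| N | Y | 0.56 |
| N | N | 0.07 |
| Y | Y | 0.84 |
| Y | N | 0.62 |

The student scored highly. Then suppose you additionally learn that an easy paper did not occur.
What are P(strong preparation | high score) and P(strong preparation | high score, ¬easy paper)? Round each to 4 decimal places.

Numerator (weight on configurations with strong preparation): 0.090720 + 0.031920 = 0.122640
The normalizing constant is 0.07×0.81×0.8 + 0.56×0.81×0.2 + 0.62×0.19×0.8 + 0.84×0.19×0.2 = 0.262240
P(strong preparation | high score) = 0.122640/0.262240 ≈ 0.4677

Now condition on the additional information:
Enumerate both values of strong preparation and weight by the priors:
  P(high score | ¬easy paper) = 0.07×0.8 + 0.56×0.2
        = 0.056000 + 0.112000 = 0.168000
The terms with strong preparation present sum to 0.112000, so
  P(strong preparation | high score, ¬easy paper) = 0.112000 / 0.168000 ≈ 0.6667
Ruling out easy paper raises the posterior on strong preparation — the flip side of explaining away.

P(strong preparation | high score) ≈ 0.4677; P(strong preparation | high score, ¬easy paper) ≈ 0.6667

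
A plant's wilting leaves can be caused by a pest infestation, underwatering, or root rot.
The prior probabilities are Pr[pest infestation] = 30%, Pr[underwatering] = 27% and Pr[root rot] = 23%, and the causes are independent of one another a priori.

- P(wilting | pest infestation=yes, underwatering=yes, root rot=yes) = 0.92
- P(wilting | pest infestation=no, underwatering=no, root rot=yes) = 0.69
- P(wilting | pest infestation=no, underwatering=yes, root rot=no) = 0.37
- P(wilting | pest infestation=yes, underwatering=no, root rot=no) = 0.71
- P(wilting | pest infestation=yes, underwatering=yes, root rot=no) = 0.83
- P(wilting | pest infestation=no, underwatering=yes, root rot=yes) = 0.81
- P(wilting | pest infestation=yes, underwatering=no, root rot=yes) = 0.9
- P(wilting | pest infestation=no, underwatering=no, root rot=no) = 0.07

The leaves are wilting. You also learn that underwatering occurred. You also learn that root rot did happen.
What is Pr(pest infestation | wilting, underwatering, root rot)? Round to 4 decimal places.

Pr(pest infestation | wilting, underwatering, root rot) ≈ 0.3274

Sum P(wilting|·) weighted by the priors over both values of pest infestation:
  P(wilting | underwatering, root rot) = 0.81·0.7 + 0.92·0.3
        = 0.567000 + 0.276000 = 0.843000
Configurations with pest infestation contribute 0.276000, so
  P(pest infestation | wilting, underwatering, root rot) = 0.276000 / 0.843000 ≈ 0.3274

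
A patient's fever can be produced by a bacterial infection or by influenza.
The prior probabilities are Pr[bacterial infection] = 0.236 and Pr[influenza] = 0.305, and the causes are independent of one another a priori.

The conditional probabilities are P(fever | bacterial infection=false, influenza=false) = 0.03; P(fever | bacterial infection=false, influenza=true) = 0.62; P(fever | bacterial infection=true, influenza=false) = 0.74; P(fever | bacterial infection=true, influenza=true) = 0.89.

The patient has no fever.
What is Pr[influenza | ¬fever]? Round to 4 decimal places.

Pr[influenza | ¬fever] ≈ 0.1475

P(¬fever) = 0.97·0.764·0.695 + 0.38·0.764·0.305 + 0.26·0.236·0.695 + 0.11·0.236·0.305 = 0.515051 + 0.088548 + 0.042645 + 0.007918 = 0.654162
Restricting to configurations with influenza present: 0.088548 + 0.007918 = 0.096466.
So P(influenza | ¬fever) = 0.096466/0.654162 ≈ 0.1475.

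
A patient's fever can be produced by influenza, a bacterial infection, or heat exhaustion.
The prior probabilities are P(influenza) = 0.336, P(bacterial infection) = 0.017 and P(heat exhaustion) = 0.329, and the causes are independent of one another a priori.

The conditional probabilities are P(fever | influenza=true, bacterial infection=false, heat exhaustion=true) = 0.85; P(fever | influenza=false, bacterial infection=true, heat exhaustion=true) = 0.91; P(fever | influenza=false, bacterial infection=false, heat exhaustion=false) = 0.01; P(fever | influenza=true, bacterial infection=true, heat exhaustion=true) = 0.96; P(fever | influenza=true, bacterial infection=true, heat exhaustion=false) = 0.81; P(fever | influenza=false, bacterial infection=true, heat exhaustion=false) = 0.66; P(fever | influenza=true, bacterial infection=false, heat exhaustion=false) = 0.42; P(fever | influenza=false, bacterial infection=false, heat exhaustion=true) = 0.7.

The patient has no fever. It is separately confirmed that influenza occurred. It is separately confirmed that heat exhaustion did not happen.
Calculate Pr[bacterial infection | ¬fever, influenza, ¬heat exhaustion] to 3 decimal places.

Pr[bacterial infection | ¬fever, influenza, ¬heat exhaustion] ≈ 0.006

Weight on bacterial infection=true, given the evidence: 0.19·0.017 = 0.003230
The normalizing constant is 0.58·0.983 + 0.19·0.017 = 0.573370
P(bacterial infection | ¬fever, influenza, ¬heat exhaustion) = 0.003230/0.573370 ≈ 0.006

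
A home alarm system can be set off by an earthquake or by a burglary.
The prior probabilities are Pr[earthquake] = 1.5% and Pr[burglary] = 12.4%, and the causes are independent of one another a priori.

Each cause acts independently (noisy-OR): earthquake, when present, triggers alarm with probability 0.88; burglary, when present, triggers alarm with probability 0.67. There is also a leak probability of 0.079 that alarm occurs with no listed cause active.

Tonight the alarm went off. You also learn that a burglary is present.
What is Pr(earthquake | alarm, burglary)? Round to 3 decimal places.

Pr(earthquake | alarm, burglary) ≈ 0.021

Under noisy-OR, P(alarm | causes) = 1 − (1−0.079)·∏(1−qᵢ) over the active causes.
For the numerator, keep only earthquake=true terms: 0.963528×0.015 = 0.014453
The normalizing constant is 0.69607×0.985 + 0.963528×0.015 = 0.700082
P(earthquake | alarm, burglary) = 0.014453/0.700082 ≈ 0.021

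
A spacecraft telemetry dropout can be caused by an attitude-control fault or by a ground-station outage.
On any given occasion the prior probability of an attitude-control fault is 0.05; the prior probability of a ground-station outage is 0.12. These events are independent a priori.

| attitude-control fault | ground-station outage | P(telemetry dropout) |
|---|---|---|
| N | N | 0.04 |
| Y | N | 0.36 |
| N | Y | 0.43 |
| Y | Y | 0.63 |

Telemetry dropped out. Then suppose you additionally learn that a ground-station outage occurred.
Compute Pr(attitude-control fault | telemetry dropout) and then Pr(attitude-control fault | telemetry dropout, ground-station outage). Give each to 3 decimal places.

Numerator (weight on configurations with attitude-control fault): 0.015840 + 0.003780 = 0.019620
The normalizing constant is 0.04·0.95·0.88 + 0.43·0.95·0.12 + 0.36·0.05·0.88 + 0.63·0.05·0.12 = 0.102080
Posterior = 0.019620 / 0.102080 ≈ 0.192

Now also conditioning on ground-station outage=true:
P(telemetry dropout | ground-station outage) = 0.43×0.95 + 0.63×0.05 = 0.408500 + 0.031500 = 0.440000
Restricting to configurations with attitude-control fault present: 0.63×0.05 = 0.031500.
So P(attitude-control fault | telemetry dropout, ground-station outage) = 0.031500/0.440000 ≈ 0.072.

Pr(attitude-control fault | telemetry dropout) ≈ 0.192; Pr(attitude-control fault | telemetry dropout, ground-station outage) ≈ 0.072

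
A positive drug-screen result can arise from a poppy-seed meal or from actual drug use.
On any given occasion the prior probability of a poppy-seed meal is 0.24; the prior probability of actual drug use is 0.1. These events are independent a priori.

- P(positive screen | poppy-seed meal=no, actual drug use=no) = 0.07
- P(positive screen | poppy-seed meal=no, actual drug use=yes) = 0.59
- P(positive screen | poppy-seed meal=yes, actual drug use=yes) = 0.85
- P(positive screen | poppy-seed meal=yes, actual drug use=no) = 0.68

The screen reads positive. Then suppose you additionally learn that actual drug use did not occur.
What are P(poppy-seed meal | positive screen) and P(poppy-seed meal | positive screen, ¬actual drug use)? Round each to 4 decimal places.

P(positive screen) = 0.07·0.76·0.9 + 0.59·0.76·0.1 + 0.68·0.24·0.9 + 0.85·0.24·0.1 = 0.047880 + 0.044840 + 0.146880 + 0.020400 = 0.260000
Of this, 0.167280 comes from 0.146880 + 0.020400 (the poppy-seed meal=true cases).
So P(poppy-seed meal | positive screen) = 0.167280/0.260000 ≈ 0.6434.

Now condition on the additional information:
For the numerator, keep only poppy-seed meal=true terms: 0.68·0.24 = 0.163200
The normalizing constant is 0.07·0.76 + 0.68·0.24 = 0.216400
P(poppy-seed meal | positive screen, ¬actual drug use) = 0.163200/0.216400 ≈ 0.7542

P(poppy-seed meal | positive screen) ≈ 0.6434; P(poppy-seed meal | positive screen, ¬actual drug use) ≈ 0.7542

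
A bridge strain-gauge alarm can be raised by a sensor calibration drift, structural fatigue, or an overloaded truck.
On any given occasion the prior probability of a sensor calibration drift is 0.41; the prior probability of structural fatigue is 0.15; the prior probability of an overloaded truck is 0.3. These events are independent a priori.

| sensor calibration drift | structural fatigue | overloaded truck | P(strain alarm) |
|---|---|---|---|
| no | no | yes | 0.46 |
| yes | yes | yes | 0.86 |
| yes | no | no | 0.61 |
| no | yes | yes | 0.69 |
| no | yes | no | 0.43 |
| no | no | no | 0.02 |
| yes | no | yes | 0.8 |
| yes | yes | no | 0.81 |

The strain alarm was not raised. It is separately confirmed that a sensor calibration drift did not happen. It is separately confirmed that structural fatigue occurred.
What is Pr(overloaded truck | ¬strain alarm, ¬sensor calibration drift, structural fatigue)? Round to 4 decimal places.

Pr(overloaded truck | ¬strain alarm, ¬sensor calibration drift, structural fatigue) ≈ 0.1890

For the numerator, keep only overloaded truck=true terms: 0.31×0.3 = 0.093000
Normalizer over all consistent configurations: 0.57×0.7 + 0.31×0.3 = 0.492000
P(overloaded truck | ¬strain alarm, ¬sensor calibration drift, structural fatigue) = 0.093000/0.492000 ≈ 0.1890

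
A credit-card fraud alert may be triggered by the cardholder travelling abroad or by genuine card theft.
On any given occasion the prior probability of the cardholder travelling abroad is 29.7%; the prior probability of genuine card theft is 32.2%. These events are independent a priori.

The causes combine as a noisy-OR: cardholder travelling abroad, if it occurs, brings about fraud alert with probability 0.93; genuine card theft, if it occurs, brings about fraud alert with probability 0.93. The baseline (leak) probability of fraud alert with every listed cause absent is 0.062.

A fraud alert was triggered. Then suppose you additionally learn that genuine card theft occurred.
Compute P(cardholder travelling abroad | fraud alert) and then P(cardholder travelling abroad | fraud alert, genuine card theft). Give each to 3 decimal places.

P(cardholder travelling abroad | fraud alert) ≈ 0.540; P(cardholder travelling abroad | fraud alert, genuine card theft) ≈ 0.310

Under noisy-OR, P(fraud alert | causes) = 1 − (1−0.062)·∏(1−qᵢ) over the active causes.
Enumerate the 4 (cardholder travelling abroad, genuine card theft) configurations and weight by the priors:
  P(fraud alert) = 0.062*0.703*0.678 + 0.93434*0.703*0.322 + 0.93434*0.297*0.678 + 0.995404*0.297*0.322
        = 0.029551 + 0.211503 + 0.188144 + 0.095194 = 0.524392
Configurations with cardholder travelling abroad contribute 0.283338, so
  P(cardholder travelling abroad | fraud alert) = 0.283338 / 0.524392 ≈ 0.540

With the extra evidence:
P(fraud alert | genuine card theft) = 0.93434*0.703 + 0.995404*0.297 = 0.656841 + 0.295635 = 0.952476
Restricting to configurations with cardholder travelling abroad present: 0.995404*0.297 = 0.295635.
So P(cardholder travelling abroad | fraud alert, genuine card theft) = 0.295635/0.952476 ≈ 0.310.
The drop from 0.540 to 0.310 is the explaining-away (discounting) effect.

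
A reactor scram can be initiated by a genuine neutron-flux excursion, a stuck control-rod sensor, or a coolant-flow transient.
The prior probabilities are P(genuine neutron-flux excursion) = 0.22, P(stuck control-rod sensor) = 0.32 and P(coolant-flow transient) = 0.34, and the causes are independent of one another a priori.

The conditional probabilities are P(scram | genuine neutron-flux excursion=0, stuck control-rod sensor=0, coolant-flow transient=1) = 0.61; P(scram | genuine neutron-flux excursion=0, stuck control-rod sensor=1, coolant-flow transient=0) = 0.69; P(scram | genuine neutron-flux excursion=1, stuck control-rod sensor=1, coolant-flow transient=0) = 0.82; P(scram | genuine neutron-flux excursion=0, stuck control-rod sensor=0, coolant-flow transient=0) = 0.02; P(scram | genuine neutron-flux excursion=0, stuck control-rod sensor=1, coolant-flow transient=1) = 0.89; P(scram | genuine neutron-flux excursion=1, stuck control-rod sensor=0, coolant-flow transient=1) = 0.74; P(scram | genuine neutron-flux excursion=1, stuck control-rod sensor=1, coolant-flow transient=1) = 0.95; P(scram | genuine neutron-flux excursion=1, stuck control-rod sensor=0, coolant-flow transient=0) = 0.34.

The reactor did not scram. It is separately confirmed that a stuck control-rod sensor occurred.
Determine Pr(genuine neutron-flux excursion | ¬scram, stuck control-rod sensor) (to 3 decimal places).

Pr(genuine neutron-flux excursion | ¬scram, stuck control-rod sensor) ≈ 0.137

Numerator (weight on configurations with genuine neutron-flux excursion): 0.026136 + 0.003740 = 0.029876
The normalizing constant is 0.31×0.78×0.66 + 0.11×0.78×0.34 + 0.18×0.22×0.66 + 0.05×0.22×0.34 = 0.218636
P(genuine neutron-flux excursion | ¬scram, stuck control-rod sensor) = 0.029876/0.218636 ≈ 0.137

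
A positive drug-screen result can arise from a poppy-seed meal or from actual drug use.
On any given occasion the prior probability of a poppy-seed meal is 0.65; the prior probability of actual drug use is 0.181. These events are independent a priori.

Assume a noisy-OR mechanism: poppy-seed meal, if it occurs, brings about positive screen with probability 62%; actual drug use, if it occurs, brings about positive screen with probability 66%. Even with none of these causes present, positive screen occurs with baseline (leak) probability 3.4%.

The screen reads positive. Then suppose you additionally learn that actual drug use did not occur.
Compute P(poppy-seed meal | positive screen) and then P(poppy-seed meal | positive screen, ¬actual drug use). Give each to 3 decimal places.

Under noisy-OR, P(positive screen | causes) = 1 − (1−0.034)·∏(1−qᵢ) over the active causes.
Numerator (weight on configurations with poppy-seed meal): 0.336935 + 0.102966 = 0.439901
Denominator P(positive screen): 0.034·0.35·0.819 + 0.67156·0.35·0.181 + 0.63292·0.65·0.819 + 0.875193·0.65·0.181 = 0.492190
Posterior = 0.439901 / 0.492190 ≈ 0.894

Now also conditioning on actual drug use≠true:
Numerator (weight on configurations with poppy-seed meal): 0.63292·0.65 = 0.411398
The normalizing constant is 0.034·0.35 + 0.63292·0.65 = 0.423298
Posterior = 0.411398 / 0.423298 ≈ 0.972
Ruling out actual drug use raises the posterior on poppy-seed meal — the flip side of explaining away.

P(poppy-seed meal | positive screen) ≈ 0.894; P(poppy-seed meal | positive screen, ¬actual drug use) ≈ 0.972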